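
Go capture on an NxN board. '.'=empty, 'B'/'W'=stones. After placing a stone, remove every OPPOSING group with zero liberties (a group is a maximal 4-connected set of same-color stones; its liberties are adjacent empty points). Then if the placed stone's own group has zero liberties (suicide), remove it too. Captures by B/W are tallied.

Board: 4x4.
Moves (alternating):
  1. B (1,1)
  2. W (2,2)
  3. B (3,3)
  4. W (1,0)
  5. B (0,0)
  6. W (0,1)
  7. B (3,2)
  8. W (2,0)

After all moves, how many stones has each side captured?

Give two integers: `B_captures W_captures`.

Answer: 0 1

Derivation:
Move 1: B@(1,1) -> caps B=0 W=0
Move 2: W@(2,2) -> caps B=0 W=0
Move 3: B@(3,3) -> caps B=0 W=0
Move 4: W@(1,0) -> caps B=0 W=0
Move 5: B@(0,0) -> caps B=0 W=0
Move 6: W@(0,1) -> caps B=0 W=1
Move 7: B@(3,2) -> caps B=0 W=1
Move 8: W@(2,0) -> caps B=0 W=1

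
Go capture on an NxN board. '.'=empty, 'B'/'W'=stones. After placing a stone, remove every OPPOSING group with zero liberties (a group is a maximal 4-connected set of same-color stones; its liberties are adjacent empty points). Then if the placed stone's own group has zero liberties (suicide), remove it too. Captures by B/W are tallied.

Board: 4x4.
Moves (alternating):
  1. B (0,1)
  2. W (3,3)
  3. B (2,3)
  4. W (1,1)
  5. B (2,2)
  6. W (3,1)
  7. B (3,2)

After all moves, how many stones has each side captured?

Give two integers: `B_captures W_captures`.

Move 1: B@(0,1) -> caps B=0 W=0
Move 2: W@(3,3) -> caps B=0 W=0
Move 3: B@(2,3) -> caps B=0 W=0
Move 4: W@(1,1) -> caps B=0 W=0
Move 5: B@(2,2) -> caps B=0 W=0
Move 6: W@(3,1) -> caps B=0 W=0
Move 7: B@(3,2) -> caps B=1 W=0

Answer: 1 0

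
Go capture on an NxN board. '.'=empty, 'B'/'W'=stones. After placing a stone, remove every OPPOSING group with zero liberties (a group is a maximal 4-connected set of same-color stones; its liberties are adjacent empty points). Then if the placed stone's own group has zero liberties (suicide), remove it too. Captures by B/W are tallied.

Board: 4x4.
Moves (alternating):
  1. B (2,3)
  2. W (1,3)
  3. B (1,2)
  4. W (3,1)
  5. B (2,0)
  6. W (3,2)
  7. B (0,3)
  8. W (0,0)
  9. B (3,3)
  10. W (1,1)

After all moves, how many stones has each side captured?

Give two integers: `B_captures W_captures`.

Move 1: B@(2,3) -> caps B=0 W=0
Move 2: W@(1,3) -> caps B=0 W=0
Move 3: B@(1,2) -> caps B=0 W=0
Move 4: W@(3,1) -> caps B=0 W=0
Move 5: B@(2,0) -> caps B=0 W=0
Move 6: W@(3,2) -> caps B=0 W=0
Move 7: B@(0,3) -> caps B=1 W=0
Move 8: W@(0,0) -> caps B=1 W=0
Move 9: B@(3,3) -> caps B=1 W=0
Move 10: W@(1,1) -> caps B=1 W=0

Answer: 1 0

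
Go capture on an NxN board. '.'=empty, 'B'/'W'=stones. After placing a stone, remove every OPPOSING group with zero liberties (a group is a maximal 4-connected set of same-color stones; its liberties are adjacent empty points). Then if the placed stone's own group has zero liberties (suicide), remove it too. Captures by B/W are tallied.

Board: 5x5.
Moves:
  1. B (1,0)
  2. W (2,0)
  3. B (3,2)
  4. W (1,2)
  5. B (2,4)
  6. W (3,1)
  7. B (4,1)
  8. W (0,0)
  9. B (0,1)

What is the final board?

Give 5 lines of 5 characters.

Move 1: B@(1,0) -> caps B=0 W=0
Move 2: W@(2,0) -> caps B=0 W=0
Move 3: B@(3,2) -> caps B=0 W=0
Move 4: W@(1,2) -> caps B=0 W=0
Move 5: B@(2,4) -> caps B=0 W=0
Move 6: W@(3,1) -> caps B=0 W=0
Move 7: B@(4,1) -> caps B=0 W=0
Move 8: W@(0,0) -> caps B=0 W=0
Move 9: B@(0,1) -> caps B=1 W=0

Answer: .B...
B.W..
W...B
.WB..
.B...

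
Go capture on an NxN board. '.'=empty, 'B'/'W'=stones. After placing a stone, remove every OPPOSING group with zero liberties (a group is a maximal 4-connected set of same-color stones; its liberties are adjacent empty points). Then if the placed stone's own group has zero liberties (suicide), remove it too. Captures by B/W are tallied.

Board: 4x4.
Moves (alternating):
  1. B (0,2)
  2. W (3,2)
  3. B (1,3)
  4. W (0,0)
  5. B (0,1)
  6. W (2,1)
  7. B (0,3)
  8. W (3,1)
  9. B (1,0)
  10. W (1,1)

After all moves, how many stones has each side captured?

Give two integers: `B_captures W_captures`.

Move 1: B@(0,2) -> caps B=0 W=0
Move 2: W@(3,2) -> caps B=0 W=0
Move 3: B@(1,3) -> caps B=0 W=0
Move 4: W@(0,0) -> caps B=0 W=0
Move 5: B@(0,1) -> caps B=0 W=0
Move 6: W@(2,1) -> caps B=0 W=0
Move 7: B@(0,3) -> caps B=0 W=0
Move 8: W@(3,1) -> caps B=0 W=0
Move 9: B@(1,0) -> caps B=1 W=0
Move 10: W@(1,1) -> caps B=1 W=0

Answer: 1 0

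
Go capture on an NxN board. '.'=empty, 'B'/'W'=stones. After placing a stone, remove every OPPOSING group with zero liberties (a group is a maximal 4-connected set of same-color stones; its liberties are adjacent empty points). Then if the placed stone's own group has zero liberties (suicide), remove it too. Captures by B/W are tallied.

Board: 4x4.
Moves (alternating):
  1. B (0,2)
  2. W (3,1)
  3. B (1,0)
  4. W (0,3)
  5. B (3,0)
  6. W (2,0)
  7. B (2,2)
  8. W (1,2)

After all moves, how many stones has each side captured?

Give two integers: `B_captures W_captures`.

Answer: 0 1

Derivation:
Move 1: B@(0,2) -> caps B=0 W=0
Move 2: W@(3,1) -> caps B=0 W=0
Move 3: B@(1,0) -> caps B=0 W=0
Move 4: W@(0,3) -> caps B=0 W=0
Move 5: B@(3,0) -> caps B=0 W=0
Move 6: W@(2,0) -> caps B=0 W=1
Move 7: B@(2,2) -> caps B=0 W=1
Move 8: W@(1,2) -> caps B=0 W=1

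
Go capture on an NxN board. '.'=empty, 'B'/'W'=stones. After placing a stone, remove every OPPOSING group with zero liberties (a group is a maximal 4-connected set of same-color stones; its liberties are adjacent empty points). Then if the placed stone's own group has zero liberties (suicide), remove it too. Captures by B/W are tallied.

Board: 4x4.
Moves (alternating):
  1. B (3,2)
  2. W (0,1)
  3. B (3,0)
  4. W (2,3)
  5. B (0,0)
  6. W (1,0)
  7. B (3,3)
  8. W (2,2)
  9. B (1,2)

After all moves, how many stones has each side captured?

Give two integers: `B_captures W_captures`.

Move 1: B@(3,2) -> caps B=0 W=0
Move 2: W@(0,1) -> caps B=0 W=0
Move 3: B@(3,0) -> caps B=0 W=0
Move 4: W@(2,3) -> caps B=0 W=0
Move 5: B@(0,0) -> caps B=0 W=0
Move 6: W@(1,0) -> caps B=0 W=1
Move 7: B@(3,3) -> caps B=0 W=1
Move 8: W@(2,2) -> caps B=0 W=1
Move 9: B@(1,2) -> caps B=0 W=1

Answer: 0 1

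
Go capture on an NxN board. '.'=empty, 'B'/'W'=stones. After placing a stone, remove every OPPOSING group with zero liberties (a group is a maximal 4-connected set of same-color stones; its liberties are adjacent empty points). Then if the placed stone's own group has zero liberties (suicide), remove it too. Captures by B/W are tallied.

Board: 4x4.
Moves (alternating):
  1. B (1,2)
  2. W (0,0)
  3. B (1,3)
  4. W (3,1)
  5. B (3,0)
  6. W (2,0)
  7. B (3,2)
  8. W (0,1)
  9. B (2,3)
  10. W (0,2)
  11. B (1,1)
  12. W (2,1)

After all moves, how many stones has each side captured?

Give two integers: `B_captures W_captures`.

Answer: 0 1

Derivation:
Move 1: B@(1,2) -> caps B=0 W=0
Move 2: W@(0,0) -> caps B=0 W=0
Move 3: B@(1,3) -> caps B=0 W=0
Move 4: W@(3,1) -> caps B=0 W=0
Move 5: B@(3,0) -> caps B=0 W=0
Move 6: W@(2,0) -> caps B=0 W=1
Move 7: B@(3,2) -> caps B=0 W=1
Move 8: W@(0,1) -> caps B=0 W=1
Move 9: B@(2,3) -> caps B=0 W=1
Move 10: W@(0,2) -> caps B=0 W=1
Move 11: B@(1,1) -> caps B=0 W=1
Move 12: W@(2,1) -> caps B=0 W=1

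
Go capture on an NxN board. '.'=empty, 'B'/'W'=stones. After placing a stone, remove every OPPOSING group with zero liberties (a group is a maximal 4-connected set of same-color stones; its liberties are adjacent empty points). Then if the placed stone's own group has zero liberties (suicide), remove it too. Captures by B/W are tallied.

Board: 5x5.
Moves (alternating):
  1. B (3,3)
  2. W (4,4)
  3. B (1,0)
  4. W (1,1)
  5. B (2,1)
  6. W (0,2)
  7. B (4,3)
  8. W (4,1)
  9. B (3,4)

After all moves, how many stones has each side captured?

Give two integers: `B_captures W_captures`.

Move 1: B@(3,3) -> caps B=0 W=0
Move 2: W@(4,4) -> caps B=0 W=0
Move 3: B@(1,0) -> caps B=0 W=0
Move 4: W@(1,1) -> caps B=0 W=0
Move 5: B@(2,1) -> caps B=0 W=0
Move 6: W@(0,2) -> caps B=0 W=0
Move 7: B@(4,3) -> caps B=0 W=0
Move 8: W@(4,1) -> caps B=0 W=0
Move 9: B@(3,4) -> caps B=1 W=0

Answer: 1 0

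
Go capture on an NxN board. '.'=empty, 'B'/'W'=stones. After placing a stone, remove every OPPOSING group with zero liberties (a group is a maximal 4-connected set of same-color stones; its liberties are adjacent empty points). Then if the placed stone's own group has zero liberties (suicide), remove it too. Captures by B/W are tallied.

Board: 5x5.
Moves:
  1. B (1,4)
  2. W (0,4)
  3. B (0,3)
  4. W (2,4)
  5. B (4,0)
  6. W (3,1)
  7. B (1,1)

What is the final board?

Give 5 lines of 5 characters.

Move 1: B@(1,4) -> caps B=0 W=0
Move 2: W@(0,4) -> caps B=0 W=0
Move 3: B@(0,3) -> caps B=1 W=0
Move 4: W@(2,4) -> caps B=1 W=0
Move 5: B@(4,0) -> caps B=1 W=0
Move 6: W@(3,1) -> caps B=1 W=0
Move 7: B@(1,1) -> caps B=1 W=0

Answer: ...B.
.B..B
....W
.W...
B....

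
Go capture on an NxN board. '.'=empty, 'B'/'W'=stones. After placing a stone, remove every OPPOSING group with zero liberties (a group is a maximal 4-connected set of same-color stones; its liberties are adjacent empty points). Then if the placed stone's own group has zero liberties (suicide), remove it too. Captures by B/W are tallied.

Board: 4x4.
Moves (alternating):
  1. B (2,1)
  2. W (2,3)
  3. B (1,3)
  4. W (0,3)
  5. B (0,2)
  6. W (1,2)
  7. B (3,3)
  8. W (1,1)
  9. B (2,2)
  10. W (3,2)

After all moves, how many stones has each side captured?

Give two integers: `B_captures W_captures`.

Answer: 2 0

Derivation:
Move 1: B@(2,1) -> caps B=0 W=0
Move 2: W@(2,3) -> caps B=0 W=0
Move 3: B@(1,3) -> caps B=0 W=0
Move 4: W@(0,3) -> caps B=0 W=0
Move 5: B@(0,2) -> caps B=1 W=0
Move 6: W@(1,2) -> caps B=1 W=0
Move 7: B@(3,3) -> caps B=1 W=0
Move 8: W@(1,1) -> caps B=1 W=0
Move 9: B@(2,2) -> caps B=2 W=0
Move 10: W@(3,2) -> caps B=2 W=0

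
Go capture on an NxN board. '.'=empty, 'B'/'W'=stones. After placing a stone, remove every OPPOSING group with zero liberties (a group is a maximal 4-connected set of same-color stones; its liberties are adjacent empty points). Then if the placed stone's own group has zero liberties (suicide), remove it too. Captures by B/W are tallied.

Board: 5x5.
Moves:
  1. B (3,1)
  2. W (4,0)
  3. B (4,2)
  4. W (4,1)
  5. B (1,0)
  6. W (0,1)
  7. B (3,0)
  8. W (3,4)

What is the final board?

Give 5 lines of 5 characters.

Move 1: B@(3,1) -> caps B=0 W=0
Move 2: W@(4,0) -> caps B=0 W=0
Move 3: B@(4,2) -> caps B=0 W=0
Move 4: W@(4,1) -> caps B=0 W=0
Move 5: B@(1,0) -> caps B=0 W=0
Move 6: W@(0,1) -> caps B=0 W=0
Move 7: B@(3,0) -> caps B=2 W=0
Move 8: W@(3,4) -> caps B=2 W=0

Answer: .W...
B....
.....
BB..W
..B..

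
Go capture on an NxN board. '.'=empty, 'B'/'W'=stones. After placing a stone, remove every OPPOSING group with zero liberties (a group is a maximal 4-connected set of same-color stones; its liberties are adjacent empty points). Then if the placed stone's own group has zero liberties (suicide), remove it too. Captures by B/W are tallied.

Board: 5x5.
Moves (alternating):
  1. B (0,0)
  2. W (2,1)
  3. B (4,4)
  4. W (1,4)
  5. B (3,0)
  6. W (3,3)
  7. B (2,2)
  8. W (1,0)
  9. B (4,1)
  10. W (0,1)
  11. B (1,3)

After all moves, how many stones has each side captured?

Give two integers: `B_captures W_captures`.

Move 1: B@(0,0) -> caps B=0 W=0
Move 2: W@(2,1) -> caps B=0 W=0
Move 3: B@(4,4) -> caps B=0 W=0
Move 4: W@(1,4) -> caps B=0 W=0
Move 5: B@(3,0) -> caps B=0 W=0
Move 6: W@(3,3) -> caps B=0 W=0
Move 7: B@(2,2) -> caps B=0 W=0
Move 8: W@(1,0) -> caps B=0 W=0
Move 9: B@(4,1) -> caps B=0 W=0
Move 10: W@(0,1) -> caps B=0 W=1
Move 11: B@(1,3) -> caps B=0 W=1

Answer: 0 1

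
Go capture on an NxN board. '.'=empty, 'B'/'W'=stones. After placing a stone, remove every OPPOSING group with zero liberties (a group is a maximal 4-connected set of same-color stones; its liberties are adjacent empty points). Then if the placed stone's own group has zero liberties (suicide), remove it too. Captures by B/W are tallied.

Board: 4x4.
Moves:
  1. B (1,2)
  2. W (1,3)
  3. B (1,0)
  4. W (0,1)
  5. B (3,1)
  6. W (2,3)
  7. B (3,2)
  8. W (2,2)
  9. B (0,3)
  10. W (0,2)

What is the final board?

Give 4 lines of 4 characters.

Move 1: B@(1,2) -> caps B=0 W=0
Move 2: W@(1,3) -> caps B=0 W=0
Move 3: B@(1,0) -> caps B=0 W=0
Move 4: W@(0,1) -> caps B=0 W=0
Move 5: B@(3,1) -> caps B=0 W=0
Move 6: W@(2,3) -> caps B=0 W=0
Move 7: B@(3,2) -> caps B=0 W=0
Move 8: W@(2,2) -> caps B=0 W=0
Move 9: B@(0,3) -> caps B=0 W=0
Move 10: W@(0,2) -> caps B=0 W=1

Answer: .WW.
B.BW
..WW
.BB.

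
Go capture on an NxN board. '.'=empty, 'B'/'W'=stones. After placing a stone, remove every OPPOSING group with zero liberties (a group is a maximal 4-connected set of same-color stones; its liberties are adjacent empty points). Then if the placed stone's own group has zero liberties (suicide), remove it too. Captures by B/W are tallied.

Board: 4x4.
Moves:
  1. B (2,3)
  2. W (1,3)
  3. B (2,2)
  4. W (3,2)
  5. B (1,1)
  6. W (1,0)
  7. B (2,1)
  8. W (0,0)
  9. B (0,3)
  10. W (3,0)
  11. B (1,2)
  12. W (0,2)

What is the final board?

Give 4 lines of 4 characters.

Answer: W.WB
WBB.
.BBB
W.W.

Derivation:
Move 1: B@(2,3) -> caps B=0 W=0
Move 2: W@(1,3) -> caps B=0 W=0
Move 3: B@(2,2) -> caps B=0 W=0
Move 4: W@(3,2) -> caps B=0 W=0
Move 5: B@(1,1) -> caps B=0 W=0
Move 6: W@(1,0) -> caps B=0 W=0
Move 7: B@(2,1) -> caps B=0 W=0
Move 8: W@(0,0) -> caps B=0 W=0
Move 9: B@(0,3) -> caps B=0 W=0
Move 10: W@(3,0) -> caps B=0 W=0
Move 11: B@(1,2) -> caps B=1 W=0
Move 12: W@(0,2) -> caps B=1 W=0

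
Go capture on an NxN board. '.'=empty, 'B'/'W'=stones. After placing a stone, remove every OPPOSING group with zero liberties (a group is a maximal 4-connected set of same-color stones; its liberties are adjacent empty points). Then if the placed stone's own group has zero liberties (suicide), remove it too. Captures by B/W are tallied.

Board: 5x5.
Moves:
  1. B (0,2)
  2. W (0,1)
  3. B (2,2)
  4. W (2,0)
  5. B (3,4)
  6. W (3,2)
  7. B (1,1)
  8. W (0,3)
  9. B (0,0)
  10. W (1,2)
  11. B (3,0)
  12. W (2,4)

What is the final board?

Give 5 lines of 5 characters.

Move 1: B@(0,2) -> caps B=0 W=0
Move 2: W@(0,1) -> caps B=0 W=0
Move 3: B@(2,2) -> caps B=0 W=0
Move 4: W@(2,0) -> caps B=0 W=0
Move 5: B@(3,4) -> caps B=0 W=0
Move 6: W@(3,2) -> caps B=0 W=0
Move 7: B@(1,1) -> caps B=0 W=0
Move 8: W@(0,3) -> caps B=0 W=0
Move 9: B@(0,0) -> caps B=1 W=0
Move 10: W@(1,2) -> caps B=1 W=0
Move 11: B@(3,0) -> caps B=1 W=0
Move 12: W@(2,4) -> caps B=1 W=0

Answer: B.BW.
.BW..
W.B.W
B.W.B
.....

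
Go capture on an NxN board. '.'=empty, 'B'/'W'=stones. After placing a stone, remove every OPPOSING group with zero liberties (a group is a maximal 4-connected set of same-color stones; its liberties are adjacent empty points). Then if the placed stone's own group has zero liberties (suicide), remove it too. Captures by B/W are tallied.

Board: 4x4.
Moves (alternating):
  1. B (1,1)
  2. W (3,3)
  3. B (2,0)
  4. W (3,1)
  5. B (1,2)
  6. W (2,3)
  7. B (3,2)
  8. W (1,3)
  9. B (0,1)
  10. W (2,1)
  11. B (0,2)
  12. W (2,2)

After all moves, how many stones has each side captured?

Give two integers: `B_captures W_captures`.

Answer: 0 1

Derivation:
Move 1: B@(1,1) -> caps B=0 W=0
Move 2: W@(3,3) -> caps B=0 W=0
Move 3: B@(2,0) -> caps B=0 W=0
Move 4: W@(3,1) -> caps B=0 W=0
Move 5: B@(1,2) -> caps B=0 W=0
Move 6: W@(2,3) -> caps B=0 W=0
Move 7: B@(3,2) -> caps B=0 W=0
Move 8: W@(1,3) -> caps B=0 W=0
Move 9: B@(0,1) -> caps B=0 W=0
Move 10: W@(2,1) -> caps B=0 W=0
Move 11: B@(0,2) -> caps B=0 W=0
Move 12: W@(2,2) -> caps B=0 W=1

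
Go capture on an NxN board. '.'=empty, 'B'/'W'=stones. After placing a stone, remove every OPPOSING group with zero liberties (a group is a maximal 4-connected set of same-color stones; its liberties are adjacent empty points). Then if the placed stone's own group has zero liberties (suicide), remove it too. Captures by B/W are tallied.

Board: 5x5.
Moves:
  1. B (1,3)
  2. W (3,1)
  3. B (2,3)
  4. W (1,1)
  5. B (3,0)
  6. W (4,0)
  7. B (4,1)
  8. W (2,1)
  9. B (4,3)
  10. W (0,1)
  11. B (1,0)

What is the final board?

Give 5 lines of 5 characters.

Answer: .W...
BW.B.
.W.B.
BW...
.B.B.

Derivation:
Move 1: B@(1,3) -> caps B=0 W=0
Move 2: W@(3,1) -> caps B=0 W=0
Move 3: B@(2,3) -> caps B=0 W=0
Move 4: W@(1,1) -> caps B=0 W=0
Move 5: B@(3,0) -> caps B=0 W=0
Move 6: W@(4,0) -> caps B=0 W=0
Move 7: B@(4,1) -> caps B=1 W=0
Move 8: W@(2,1) -> caps B=1 W=0
Move 9: B@(4,3) -> caps B=1 W=0
Move 10: W@(0,1) -> caps B=1 W=0
Move 11: B@(1,0) -> caps B=1 W=0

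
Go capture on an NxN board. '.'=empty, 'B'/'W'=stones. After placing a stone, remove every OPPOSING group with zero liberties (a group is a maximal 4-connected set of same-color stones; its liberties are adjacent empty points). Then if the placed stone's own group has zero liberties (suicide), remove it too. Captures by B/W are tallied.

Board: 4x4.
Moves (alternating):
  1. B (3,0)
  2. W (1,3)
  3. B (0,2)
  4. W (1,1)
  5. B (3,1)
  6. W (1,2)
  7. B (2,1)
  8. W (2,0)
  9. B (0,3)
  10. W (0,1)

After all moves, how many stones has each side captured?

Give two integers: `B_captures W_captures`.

Move 1: B@(3,0) -> caps B=0 W=0
Move 2: W@(1,3) -> caps B=0 W=0
Move 3: B@(0,2) -> caps B=0 W=0
Move 4: W@(1,1) -> caps B=0 W=0
Move 5: B@(3,1) -> caps B=0 W=0
Move 6: W@(1,2) -> caps B=0 W=0
Move 7: B@(2,1) -> caps B=0 W=0
Move 8: W@(2,0) -> caps B=0 W=0
Move 9: B@(0,3) -> caps B=0 W=0
Move 10: W@(0,1) -> caps B=0 W=2

Answer: 0 2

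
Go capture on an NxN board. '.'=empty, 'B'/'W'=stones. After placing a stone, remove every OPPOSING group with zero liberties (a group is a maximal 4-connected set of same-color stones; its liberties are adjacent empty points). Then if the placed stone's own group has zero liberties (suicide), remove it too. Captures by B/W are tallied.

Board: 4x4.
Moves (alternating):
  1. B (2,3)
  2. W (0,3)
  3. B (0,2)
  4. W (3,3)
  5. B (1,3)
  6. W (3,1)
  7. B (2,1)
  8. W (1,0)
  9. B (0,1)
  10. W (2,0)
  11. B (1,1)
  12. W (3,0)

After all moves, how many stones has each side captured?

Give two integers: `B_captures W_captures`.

Move 1: B@(2,3) -> caps B=0 W=0
Move 2: W@(0,3) -> caps B=0 W=0
Move 3: B@(0,2) -> caps B=0 W=0
Move 4: W@(3,3) -> caps B=0 W=0
Move 5: B@(1,3) -> caps B=1 W=0
Move 6: W@(3,1) -> caps B=1 W=0
Move 7: B@(2,1) -> caps B=1 W=0
Move 8: W@(1,0) -> caps B=1 W=0
Move 9: B@(0,1) -> caps B=1 W=0
Move 10: W@(2,0) -> caps B=1 W=0
Move 11: B@(1,1) -> caps B=1 W=0
Move 12: W@(3,0) -> caps B=1 W=0

Answer: 1 0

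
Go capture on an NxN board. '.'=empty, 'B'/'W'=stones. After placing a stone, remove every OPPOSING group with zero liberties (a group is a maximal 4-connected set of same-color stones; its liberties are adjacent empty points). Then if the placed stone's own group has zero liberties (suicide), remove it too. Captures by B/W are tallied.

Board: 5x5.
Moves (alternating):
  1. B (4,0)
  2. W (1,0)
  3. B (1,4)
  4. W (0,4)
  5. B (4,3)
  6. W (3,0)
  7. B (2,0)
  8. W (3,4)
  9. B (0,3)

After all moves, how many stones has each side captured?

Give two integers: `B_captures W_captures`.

Move 1: B@(4,0) -> caps B=0 W=0
Move 2: W@(1,0) -> caps B=0 W=0
Move 3: B@(1,4) -> caps B=0 W=0
Move 4: W@(0,4) -> caps B=0 W=0
Move 5: B@(4,3) -> caps B=0 W=0
Move 6: W@(3,0) -> caps B=0 W=0
Move 7: B@(2,0) -> caps B=0 W=0
Move 8: W@(3,4) -> caps B=0 W=0
Move 9: B@(0,3) -> caps B=1 W=0

Answer: 1 0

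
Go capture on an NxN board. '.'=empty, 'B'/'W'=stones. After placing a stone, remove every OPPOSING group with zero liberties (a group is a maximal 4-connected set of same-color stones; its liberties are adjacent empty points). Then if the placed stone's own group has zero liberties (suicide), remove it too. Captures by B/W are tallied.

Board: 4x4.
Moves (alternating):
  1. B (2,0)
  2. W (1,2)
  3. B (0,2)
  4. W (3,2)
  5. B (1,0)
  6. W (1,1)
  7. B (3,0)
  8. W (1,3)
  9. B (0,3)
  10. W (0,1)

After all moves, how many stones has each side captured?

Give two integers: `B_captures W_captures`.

Move 1: B@(2,0) -> caps B=0 W=0
Move 2: W@(1,2) -> caps B=0 W=0
Move 3: B@(0,2) -> caps B=0 W=0
Move 4: W@(3,2) -> caps B=0 W=0
Move 5: B@(1,0) -> caps B=0 W=0
Move 6: W@(1,1) -> caps B=0 W=0
Move 7: B@(3,0) -> caps B=0 W=0
Move 8: W@(1,3) -> caps B=0 W=0
Move 9: B@(0,3) -> caps B=0 W=0
Move 10: W@(0,1) -> caps B=0 W=2

Answer: 0 2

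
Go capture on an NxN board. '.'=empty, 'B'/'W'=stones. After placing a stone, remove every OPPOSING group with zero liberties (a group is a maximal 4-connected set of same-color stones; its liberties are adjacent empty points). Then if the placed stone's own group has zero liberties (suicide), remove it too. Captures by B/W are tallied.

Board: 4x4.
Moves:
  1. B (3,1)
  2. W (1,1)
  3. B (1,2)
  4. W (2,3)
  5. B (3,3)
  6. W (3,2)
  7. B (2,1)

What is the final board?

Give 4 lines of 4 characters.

Answer: ....
.WB.
.B.W
.BW.

Derivation:
Move 1: B@(3,1) -> caps B=0 W=0
Move 2: W@(1,1) -> caps B=0 W=0
Move 3: B@(1,2) -> caps B=0 W=0
Move 4: W@(2,3) -> caps B=0 W=0
Move 5: B@(3,3) -> caps B=0 W=0
Move 6: W@(3,2) -> caps B=0 W=1
Move 7: B@(2,1) -> caps B=0 W=1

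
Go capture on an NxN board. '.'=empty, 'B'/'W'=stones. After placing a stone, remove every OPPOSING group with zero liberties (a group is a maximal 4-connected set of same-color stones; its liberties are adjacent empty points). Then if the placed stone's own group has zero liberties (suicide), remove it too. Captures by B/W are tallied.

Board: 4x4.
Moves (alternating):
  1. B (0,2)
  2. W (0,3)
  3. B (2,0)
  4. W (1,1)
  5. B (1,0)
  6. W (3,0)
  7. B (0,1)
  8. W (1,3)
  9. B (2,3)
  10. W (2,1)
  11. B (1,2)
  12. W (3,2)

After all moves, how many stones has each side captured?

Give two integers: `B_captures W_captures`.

Answer: 2 0

Derivation:
Move 1: B@(0,2) -> caps B=0 W=0
Move 2: W@(0,3) -> caps B=0 W=0
Move 3: B@(2,0) -> caps B=0 W=0
Move 4: W@(1,1) -> caps B=0 W=0
Move 5: B@(1,0) -> caps B=0 W=0
Move 6: W@(3,0) -> caps B=0 W=0
Move 7: B@(0,1) -> caps B=0 W=0
Move 8: W@(1,3) -> caps B=0 W=0
Move 9: B@(2,3) -> caps B=0 W=0
Move 10: W@(2,1) -> caps B=0 W=0
Move 11: B@(1,2) -> caps B=2 W=0
Move 12: W@(3,2) -> caps B=2 W=0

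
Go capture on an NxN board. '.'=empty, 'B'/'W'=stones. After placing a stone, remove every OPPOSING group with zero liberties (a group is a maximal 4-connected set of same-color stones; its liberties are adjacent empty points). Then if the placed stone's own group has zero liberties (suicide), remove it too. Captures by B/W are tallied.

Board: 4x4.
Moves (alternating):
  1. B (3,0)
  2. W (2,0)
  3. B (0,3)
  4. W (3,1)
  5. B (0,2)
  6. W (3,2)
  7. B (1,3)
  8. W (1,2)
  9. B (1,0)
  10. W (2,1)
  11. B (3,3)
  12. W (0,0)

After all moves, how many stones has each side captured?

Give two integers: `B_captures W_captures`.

Answer: 0 1

Derivation:
Move 1: B@(3,0) -> caps B=0 W=0
Move 2: W@(2,0) -> caps B=0 W=0
Move 3: B@(0,3) -> caps B=0 W=0
Move 4: W@(3,1) -> caps B=0 W=1
Move 5: B@(0,2) -> caps B=0 W=1
Move 6: W@(3,2) -> caps B=0 W=1
Move 7: B@(1,3) -> caps B=0 W=1
Move 8: W@(1,2) -> caps B=0 W=1
Move 9: B@(1,0) -> caps B=0 W=1
Move 10: W@(2,1) -> caps B=0 W=1
Move 11: B@(3,3) -> caps B=0 W=1
Move 12: W@(0,0) -> caps B=0 W=1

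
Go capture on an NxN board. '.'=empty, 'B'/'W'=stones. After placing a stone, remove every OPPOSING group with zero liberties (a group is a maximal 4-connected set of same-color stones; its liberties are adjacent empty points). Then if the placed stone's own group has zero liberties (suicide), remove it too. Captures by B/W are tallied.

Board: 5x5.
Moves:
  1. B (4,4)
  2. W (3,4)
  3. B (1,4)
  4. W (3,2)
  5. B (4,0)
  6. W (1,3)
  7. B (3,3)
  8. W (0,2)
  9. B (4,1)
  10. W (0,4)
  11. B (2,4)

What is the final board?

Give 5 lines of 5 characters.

Answer: ..W.W
...WB
....B
..WB.
BB..B

Derivation:
Move 1: B@(4,4) -> caps B=0 W=0
Move 2: W@(3,4) -> caps B=0 W=0
Move 3: B@(1,4) -> caps B=0 W=0
Move 4: W@(3,2) -> caps B=0 W=0
Move 5: B@(4,0) -> caps B=0 W=0
Move 6: W@(1,3) -> caps B=0 W=0
Move 7: B@(3,3) -> caps B=0 W=0
Move 8: W@(0,2) -> caps B=0 W=0
Move 9: B@(4,1) -> caps B=0 W=0
Move 10: W@(0,4) -> caps B=0 W=0
Move 11: B@(2,4) -> caps B=1 W=0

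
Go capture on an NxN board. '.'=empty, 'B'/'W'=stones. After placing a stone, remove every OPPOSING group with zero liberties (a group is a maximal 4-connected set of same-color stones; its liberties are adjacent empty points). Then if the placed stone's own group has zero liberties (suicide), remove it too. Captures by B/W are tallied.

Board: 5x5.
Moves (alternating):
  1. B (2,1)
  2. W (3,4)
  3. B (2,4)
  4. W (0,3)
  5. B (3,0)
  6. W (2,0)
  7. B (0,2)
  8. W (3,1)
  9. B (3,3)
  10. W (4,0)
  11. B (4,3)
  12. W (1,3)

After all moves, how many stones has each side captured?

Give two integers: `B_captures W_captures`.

Answer: 0 1

Derivation:
Move 1: B@(2,1) -> caps B=0 W=0
Move 2: W@(3,4) -> caps B=0 W=0
Move 3: B@(2,4) -> caps B=0 W=0
Move 4: W@(0,3) -> caps B=0 W=0
Move 5: B@(3,0) -> caps B=0 W=0
Move 6: W@(2,0) -> caps B=0 W=0
Move 7: B@(0,2) -> caps B=0 W=0
Move 8: W@(3,1) -> caps B=0 W=0
Move 9: B@(3,3) -> caps B=0 W=0
Move 10: W@(4,0) -> caps B=0 W=1
Move 11: B@(4,3) -> caps B=0 W=1
Move 12: W@(1,3) -> caps B=0 W=1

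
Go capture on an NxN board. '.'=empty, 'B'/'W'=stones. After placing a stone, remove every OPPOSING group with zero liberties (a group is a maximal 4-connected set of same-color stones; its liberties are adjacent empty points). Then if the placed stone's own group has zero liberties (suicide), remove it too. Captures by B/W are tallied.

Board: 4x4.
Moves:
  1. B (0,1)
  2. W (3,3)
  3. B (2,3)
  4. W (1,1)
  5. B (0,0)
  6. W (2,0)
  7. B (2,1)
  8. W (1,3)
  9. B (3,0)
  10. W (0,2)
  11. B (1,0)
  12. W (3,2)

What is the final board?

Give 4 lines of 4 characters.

Answer: BBW.
BW.W
.B.B
B.WW

Derivation:
Move 1: B@(0,1) -> caps B=0 W=0
Move 2: W@(3,3) -> caps B=0 W=0
Move 3: B@(2,3) -> caps B=0 W=0
Move 4: W@(1,1) -> caps B=0 W=0
Move 5: B@(0,0) -> caps B=0 W=0
Move 6: W@(2,0) -> caps B=0 W=0
Move 7: B@(2,1) -> caps B=0 W=0
Move 8: W@(1,3) -> caps B=0 W=0
Move 9: B@(3,0) -> caps B=0 W=0
Move 10: W@(0,2) -> caps B=0 W=0
Move 11: B@(1,0) -> caps B=1 W=0
Move 12: W@(3,2) -> caps B=1 W=0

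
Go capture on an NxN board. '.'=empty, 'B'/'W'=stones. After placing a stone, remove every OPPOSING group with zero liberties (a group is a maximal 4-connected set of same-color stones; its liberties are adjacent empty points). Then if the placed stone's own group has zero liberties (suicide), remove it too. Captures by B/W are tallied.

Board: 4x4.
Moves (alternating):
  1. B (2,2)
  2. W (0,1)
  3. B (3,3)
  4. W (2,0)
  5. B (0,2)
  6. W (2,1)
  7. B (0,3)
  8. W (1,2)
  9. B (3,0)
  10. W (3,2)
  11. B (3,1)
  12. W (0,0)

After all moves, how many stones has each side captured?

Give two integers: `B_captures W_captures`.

Move 1: B@(2,2) -> caps B=0 W=0
Move 2: W@(0,1) -> caps B=0 W=0
Move 3: B@(3,3) -> caps B=0 W=0
Move 4: W@(2,0) -> caps B=0 W=0
Move 5: B@(0,2) -> caps B=0 W=0
Move 6: W@(2,1) -> caps B=0 W=0
Move 7: B@(0,3) -> caps B=0 W=0
Move 8: W@(1,2) -> caps B=0 W=0
Move 9: B@(3,0) -> caps B=0 W=0
Move 10: W@(3,2) -> caps B=0 W=0
Move 11: B@(3,1) -> caps B=1 W=0
Move 12: W@(0,0) -> caps B=1 W=0

Answer: 1 0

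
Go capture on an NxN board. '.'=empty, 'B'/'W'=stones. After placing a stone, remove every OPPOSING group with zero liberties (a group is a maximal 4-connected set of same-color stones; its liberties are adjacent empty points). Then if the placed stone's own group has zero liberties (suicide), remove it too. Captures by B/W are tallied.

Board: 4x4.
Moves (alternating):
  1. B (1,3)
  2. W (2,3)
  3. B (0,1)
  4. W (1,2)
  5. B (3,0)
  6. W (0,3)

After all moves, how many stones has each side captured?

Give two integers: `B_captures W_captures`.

Move 1: B@(1,3) -> caps B=0 W=0
Move 2: W@(2,3) -> caps B=0 W=0
Move 3: B@(0,1) -> caps B=0 W=0
Move 4: W@(1,2) -> caps B=0 W=0
Move 5: B@(3,0) -> caps B=0 W=0
Move 6: W@(0,3) -> caps B=0 W=1

Answer: 0 1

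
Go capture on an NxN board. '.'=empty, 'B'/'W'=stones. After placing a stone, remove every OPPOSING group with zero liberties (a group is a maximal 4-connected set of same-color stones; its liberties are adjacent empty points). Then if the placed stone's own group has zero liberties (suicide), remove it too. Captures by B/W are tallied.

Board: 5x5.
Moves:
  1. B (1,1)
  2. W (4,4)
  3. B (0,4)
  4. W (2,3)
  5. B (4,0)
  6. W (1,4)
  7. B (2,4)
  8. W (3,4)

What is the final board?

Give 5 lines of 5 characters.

Answer: ....B
.B..W
...W.
....W
B...W

Derivation:
Move 1: B@(1,1) -> caps B=0 W=0
Move 2: W@(4,4) -> caps B=0 W=0
Move 3: B@(0,4) -> caps B=0 W=0
Move 4: W@(2,3) -> caps B=0 W=0
Move 5: B@(4,0) -> caps B=0 W=0
Move 6: W@(1,4) -> caps B=0 W=0
Move 7: B@(2,4) -> caps B=0 W=0
Move 8: W@(3,4) -> caps B=0 W=1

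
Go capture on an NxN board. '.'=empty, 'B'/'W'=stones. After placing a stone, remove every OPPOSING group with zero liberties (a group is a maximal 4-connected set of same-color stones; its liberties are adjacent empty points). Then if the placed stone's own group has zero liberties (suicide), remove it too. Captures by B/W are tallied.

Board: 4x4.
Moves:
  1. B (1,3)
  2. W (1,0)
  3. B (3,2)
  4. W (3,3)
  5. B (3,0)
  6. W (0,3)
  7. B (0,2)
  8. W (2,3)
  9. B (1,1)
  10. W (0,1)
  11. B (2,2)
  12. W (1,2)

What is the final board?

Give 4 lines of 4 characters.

Move 1: B@(1,3) -> caps B=0 W=0
Move 2: W@(1,0) -> caps B=0 W=0
Move 3: B@(3,2) -> caps B=0 W=0
Move 4: W@(3,3) -> caps B=0 W=0
Move 5: B@(3,0) -> caps B=0 W=0
Move 6: W@(0,3) -> caps B=0 W=0
Move 7: B@(0,2) -> caps B=1 W=0
Move 8: W@(2,3) -> caps B=1 W=0
Move 9: B@(1,1) -> caps B=1 W=0
Move 10: W@(0,1) -> caps B=1 W=0
Move 11: B@(2,2) -> caps B=3 W=0
Move 12: W@(1,2) -> caps B=3 W=0

Answer: .WB.
WB.B
..B.
B.B.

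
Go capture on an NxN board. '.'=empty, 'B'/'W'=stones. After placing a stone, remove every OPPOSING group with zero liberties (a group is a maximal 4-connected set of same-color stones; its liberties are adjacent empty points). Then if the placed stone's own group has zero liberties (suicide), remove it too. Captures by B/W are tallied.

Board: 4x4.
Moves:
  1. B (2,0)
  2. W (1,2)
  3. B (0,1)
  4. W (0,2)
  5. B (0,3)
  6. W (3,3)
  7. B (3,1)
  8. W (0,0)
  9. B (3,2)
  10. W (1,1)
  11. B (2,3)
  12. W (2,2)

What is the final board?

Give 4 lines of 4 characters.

Answer: W.WB
.WW.
B.WB
.BB.

Derivation:
Move 1: B@(2,0) -> caps B=0 W=0
Move 2: W@(1,2) -> caps B=0 W=0
Move 3: B@(0,1) -> caps B=0 W=0
Move 4: W@(0,2) -> caps B=0 W=0
Move 5: B@(0,3) -> caps B=0 W=0
Move 6: W@(3,3) -> caps B=0 W=0
Move 7: B@(3,1) -> caps B=0 W=0
Move 8: W@(0,0) -> caps B=0 W=0
Move 9: B@(3,2) -> caps B=0 W=0
Move 10: W@(1,1) -> caps B=0 W=1
Move 11: B@(2,3) -> caps B=1 W=1
Move 12: W@(2,2) -> caps B=1 W=1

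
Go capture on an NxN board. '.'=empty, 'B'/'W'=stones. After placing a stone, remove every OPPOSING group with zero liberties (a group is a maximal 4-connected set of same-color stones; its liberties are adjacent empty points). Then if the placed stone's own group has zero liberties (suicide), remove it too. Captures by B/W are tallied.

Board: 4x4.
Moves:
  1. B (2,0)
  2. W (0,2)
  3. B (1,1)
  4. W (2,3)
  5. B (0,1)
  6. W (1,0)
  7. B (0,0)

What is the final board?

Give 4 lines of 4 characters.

Answer: BBW.
.B..
B..W
....

Derivation:
Move 1: B@(2,0) -> caps B=0 W=0
Move 2: W@(0,2) -> caps B=0 W=0
Move 3: B@(1,1) -> caps B=0 W=0
Move 4: W@(2,3) -> caps B=0 W=0
Move 5: B@(0,1) -> caps B=0 W=0
Move 6: W@(1,0) -> caps B=0 W=0
Move 7: B@(0,0) -> caps B=1 W=0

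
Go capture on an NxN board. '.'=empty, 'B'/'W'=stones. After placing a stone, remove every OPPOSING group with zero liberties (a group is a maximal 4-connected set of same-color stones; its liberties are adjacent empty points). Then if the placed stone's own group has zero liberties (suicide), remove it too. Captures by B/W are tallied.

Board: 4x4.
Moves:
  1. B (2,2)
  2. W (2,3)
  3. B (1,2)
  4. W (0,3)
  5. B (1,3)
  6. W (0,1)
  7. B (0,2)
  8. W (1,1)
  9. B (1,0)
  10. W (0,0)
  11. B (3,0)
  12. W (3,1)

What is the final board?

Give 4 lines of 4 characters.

Answer: WWB.
BWBB
..BW
BW..

Derivation:
Move 1: B@(2,2) -> caps B=0 W=0
Move 2: W@(2,3) -> caps B=0 W=0
Move 3: B@(1,2) -> caps B=0 W=0
Move 4: W@(0,3) -> caps B=0 W=0
Move 5: B@(1,3) -> caps B=0 W=0
Move 6: W@(0,1) -> caps B=0 W=0
Move 7: B@(0,2) -> caps B=1 W=0
Move 8: W@(1,1) -> caps B=1 W=0
Move 9: B@(1,0) -> caps B=1 W=0
Move 10: W@(0,0) -> caps B=1 W=0
Move 11: B@(3,0) -> caps B=1 W=0
Move 12: W@(3,1) -> caps B=1 W=0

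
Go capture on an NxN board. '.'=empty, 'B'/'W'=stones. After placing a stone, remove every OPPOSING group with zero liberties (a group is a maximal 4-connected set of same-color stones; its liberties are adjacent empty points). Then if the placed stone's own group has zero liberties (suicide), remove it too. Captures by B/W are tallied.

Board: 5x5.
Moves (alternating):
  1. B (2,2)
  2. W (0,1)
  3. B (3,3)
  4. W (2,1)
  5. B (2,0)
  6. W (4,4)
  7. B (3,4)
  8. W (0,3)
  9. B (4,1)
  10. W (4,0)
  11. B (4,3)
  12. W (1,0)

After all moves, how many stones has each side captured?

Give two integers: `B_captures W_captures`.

Move 1: B@(2,2) -> caps B=0 W=0
Move 2: W@(0,1) -> caps B=0 W=0
Move 3: B@(3,3) -> caps B=0 W=0
Move 4: W@(2,1) -> caps B=0 W=0
Move 5: B@(2,0) -> caps B=0 W=0
Move 6: W@(4,4) -> caps B=0 W=0
Move 7: B@(3,4) -> caps B=0 W=0
Move 8: W@(0,3) -> caps B=0 W=0
Move 9: B@(4,1) -> caps B=0 W=0
Move 10: W@(4,0) -> caps B=0 W=0
Move 11: B@(4,3) -> caps B=1 W=0
Move 12: W@(1,0) -> caps B=1 W=0

Answer: 1 0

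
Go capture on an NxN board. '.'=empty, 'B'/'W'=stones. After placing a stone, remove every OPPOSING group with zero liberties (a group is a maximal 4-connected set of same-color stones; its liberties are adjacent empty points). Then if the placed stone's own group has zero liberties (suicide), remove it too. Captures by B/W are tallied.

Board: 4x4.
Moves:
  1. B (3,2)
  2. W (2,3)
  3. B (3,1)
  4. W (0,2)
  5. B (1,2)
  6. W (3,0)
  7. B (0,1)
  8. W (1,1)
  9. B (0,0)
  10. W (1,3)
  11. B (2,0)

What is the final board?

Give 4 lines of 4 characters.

Answer: BBW.
.WBW
B..W
.BB.

Derivation:
Move 1: B@(3,2) -> caps B=0 W=0
Move 2: W@(2,3) -> caps B=0 W=0
Move 3: B@(3,1) -> caps B=0 W=0
Move 4: W@(0,2) -> caps B=0 W=0
Move 5: B@(1,2) -> caps B=0 W=0
Move 6: W@(3,0) -> caps B=0 W=0
Move 7: B@(0,1) -> caps B=0 W=0
Move 8: W@(1,1) -> caps B=0 W=0
Move 9: B@(0,0) -> caps B=0 W=0
Move 10: W@(1,3) -> caps B=0 W=0
Move 11: B@(2,0) -> caps B=1 W=0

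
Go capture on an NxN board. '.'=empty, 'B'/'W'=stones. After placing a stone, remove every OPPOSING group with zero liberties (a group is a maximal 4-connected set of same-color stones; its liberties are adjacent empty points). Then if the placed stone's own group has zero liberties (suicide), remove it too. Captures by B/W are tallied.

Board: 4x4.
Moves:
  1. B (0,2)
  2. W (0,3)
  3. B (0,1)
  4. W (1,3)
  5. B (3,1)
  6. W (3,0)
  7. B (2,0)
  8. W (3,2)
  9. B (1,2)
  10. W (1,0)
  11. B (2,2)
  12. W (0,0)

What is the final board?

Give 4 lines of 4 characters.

Move 1: B@(0,2) -> caps B=0 W=0
Move 2: W@(0,3) -> caps B=0 W=0
Move 3: B@(0,1) -> caps B=0 W=0
Move 4: W@(1,3) -> caps B=0 W=0
Move 5: B@(3,1) -> caps B=0 W=0
Move 6: W@(3,0) -> caps B=0 W=0
Move 7: B@(2,0) -> caps B=1 W=0
Move 8: W@(3,2) -> caps B=1 W=0
Move 9: B@(1,2) -> caps B=1 W=0
Move 10: W@(1,0) -> caps B=1 W=0
Move 11: B@(2,2) -> caps B=1 W=0
Move 12: W@(0,0) -> caps B=1 W=0

Answer: WBBW
W.BW
B.B.
.BW.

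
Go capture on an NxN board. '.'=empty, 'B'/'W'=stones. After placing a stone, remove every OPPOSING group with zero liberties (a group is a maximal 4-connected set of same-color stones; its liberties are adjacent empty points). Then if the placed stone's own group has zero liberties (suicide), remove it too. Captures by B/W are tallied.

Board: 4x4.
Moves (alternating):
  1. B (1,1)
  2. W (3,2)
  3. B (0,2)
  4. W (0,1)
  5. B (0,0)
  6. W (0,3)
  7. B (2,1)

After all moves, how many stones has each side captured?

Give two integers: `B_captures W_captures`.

Move 1: B@(1,1) -> caps B=0 W=0
Move 2: W@(3,2) -> caps B=0 W=0
Move 3: B@(0,2) -> caps B=0 W=0
Move 4: W@(0,1) -> caps B=0 W=0
Move 5: B@(0,0) -> caps B=1 W=0
Move 6: W@(0,3) -> caps B=1 W=0
Move 7: B@(2,1) -> caps B=1 W=0

Answer: 1 0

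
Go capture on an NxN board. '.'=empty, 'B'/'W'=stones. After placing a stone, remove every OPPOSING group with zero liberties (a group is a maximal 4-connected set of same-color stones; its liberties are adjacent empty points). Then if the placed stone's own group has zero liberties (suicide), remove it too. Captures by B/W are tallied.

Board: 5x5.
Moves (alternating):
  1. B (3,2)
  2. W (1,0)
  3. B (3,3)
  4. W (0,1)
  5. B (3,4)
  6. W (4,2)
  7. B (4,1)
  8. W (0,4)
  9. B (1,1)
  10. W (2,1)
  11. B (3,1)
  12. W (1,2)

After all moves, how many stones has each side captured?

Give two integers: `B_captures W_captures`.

Move 1: B@(3,2) -> caps B=0 W=0
Move 2: W@(1,0) -> caps B=0 W=0
Move 3: B@(3,3) -> caps B=0 W=0
Move 4: W@(0,1) -> caps B=0 W=0
Move 5: B@(3,4) -> caps B=0 W=0
Move 6: W@(4,2) -> caps B=0 W=0
Move 7: B@(4,1) -> caps B=0 W=0
Move 8: W@(0,4) -> caps B=0 W=0
Move 9: B@(1,1) -> caps B=0 W=0
Move 10: W@(2,1) -> caps B=0 W=0
Move 11: B@(3,1) -> caps B=0 W=0
Move 12: W@(1,2) -> caps B=0 W=1

Answer: 0 1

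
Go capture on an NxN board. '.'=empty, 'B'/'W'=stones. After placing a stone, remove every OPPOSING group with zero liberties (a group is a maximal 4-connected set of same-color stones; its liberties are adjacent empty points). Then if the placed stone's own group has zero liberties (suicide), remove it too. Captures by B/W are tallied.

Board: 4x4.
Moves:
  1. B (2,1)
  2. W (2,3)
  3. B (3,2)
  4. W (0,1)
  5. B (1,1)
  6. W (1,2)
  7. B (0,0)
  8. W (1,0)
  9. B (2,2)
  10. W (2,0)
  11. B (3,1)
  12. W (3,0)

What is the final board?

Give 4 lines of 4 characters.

Answer: .W..
WBW.
WBBW
WBB.

Derivation:
Move 1: B@(2,1) -> caps B=0 W=0
Move 2: W@(2,3) -> caps B=0 W=0
Move 3: B@(3,2) -> caps B=0 W=0
Move 4: W@(0,1) -> caps B=0 W=0
Move 5: B@(1,1) -> caps B=0 W=0
Move 6: W@(1,2) -> caps B=0 W=0
Move 7: B@(0,0) -> caps B=0 W=0
Move 8: W@(1,0) -> caps B=0 W=1
Move 9: B@(2,2) -> caps B=0 W=1
Move 10: W@(2,0) -> caps B=0 W=1
Move 11: B@(3,1) -> caps B=0 W=1
Move 12: W@(3,0) -> caps B=0 W=1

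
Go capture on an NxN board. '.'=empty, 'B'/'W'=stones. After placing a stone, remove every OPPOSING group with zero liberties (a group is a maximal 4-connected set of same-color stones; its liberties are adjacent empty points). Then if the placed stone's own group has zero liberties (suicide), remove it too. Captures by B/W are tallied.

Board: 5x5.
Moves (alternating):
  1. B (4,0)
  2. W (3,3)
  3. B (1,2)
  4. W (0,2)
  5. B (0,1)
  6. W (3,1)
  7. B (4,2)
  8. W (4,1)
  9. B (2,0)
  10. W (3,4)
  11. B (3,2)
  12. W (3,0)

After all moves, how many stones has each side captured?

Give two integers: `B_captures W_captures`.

Answer: 0 1

Derivation:
Move 1: B@(4,0) -> caps B=0 W=0
Move 2: W@(3,3) -> caps B=0 W=0
Move 3: B@(1,2) -> caps B=0 W=0
Move 4: W@(0,2) -> caps B=0 W=0
Move 5: B@(0,1) -> caps B=0 W=0
Move 6: W@(3,1) -> caps B=0 W=0
Move 7: B@(4,2) -> caps B=0 W=0
Move 8: W@(4,1) -> caps B=0 W=0
Move 9: B@(2,0) -> caps B=0 W=0
Move 10: W@(3,4) -> caps B=0 W=0
Move 11: B@(3,2) -> caps B=0 W=0
Move 12: W@(3,0) -> caps B=0 W=1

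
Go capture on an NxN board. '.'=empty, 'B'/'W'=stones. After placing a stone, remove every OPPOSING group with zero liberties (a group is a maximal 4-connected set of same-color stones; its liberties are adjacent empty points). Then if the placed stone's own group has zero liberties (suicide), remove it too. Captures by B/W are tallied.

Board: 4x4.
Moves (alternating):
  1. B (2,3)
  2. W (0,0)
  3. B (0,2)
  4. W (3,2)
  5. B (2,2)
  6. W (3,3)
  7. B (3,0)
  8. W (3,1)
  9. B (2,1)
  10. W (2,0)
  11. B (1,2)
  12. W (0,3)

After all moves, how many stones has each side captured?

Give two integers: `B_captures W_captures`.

Move 1: B@(2,3) -> caps B=0 W=0
Move 2: W@(0,0) -> caps B=0 W=0
Move 3: B@(0,2) -> caps B=0 W=0
Move 4: W@(3,2) -> caps B=0 W=0
Move 5: B@(2,2) -> caps B=0 W=0
Move 6: W@(3,3) -> caps B=0 W=0
Move 7: B@(3,0) -> caps B=0 W=0
Move 8: W@(3,1) -> caps B=0 W=0
Move 9: B@(2,1) -> caps B=3 W=0
Move 10: W@(2,0) -> caps B=3 W=0
Move 11: B@(1,2) -> caps B=3 W=0
Move 12: W@(0,3) -> caps B=3 W=0

Answer: 3 0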